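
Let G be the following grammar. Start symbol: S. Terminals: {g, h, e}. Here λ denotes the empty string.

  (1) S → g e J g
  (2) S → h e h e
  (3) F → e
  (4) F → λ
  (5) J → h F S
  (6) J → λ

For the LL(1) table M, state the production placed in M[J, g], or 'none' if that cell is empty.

FIRST(S): from S→g e J g we get {g}; from S→h e h e we get {h}. So FIRST(S) = {g, h}.
FIRST(F): from F→e we get {e}; from F→λ we get {λ}. So FIRST(F) = {λ, e}.
FIRST(J): from J→h F S we get {h}; from J→λ we get {λ}. So FIRST(J) = {λ, h}.
FOLLOW(S) includes $ since S is the start symbol.
FOLLOW(J): in S→g e J g, J is followed by g with FIRST {g}. Thus FOLLOW(J) = {g}.
For J → h F S: FIRST(h F S) = {h}, so it goes in M[J, t] for t ∈ {h}.
For J → λ: FIRST(λ) = {λ}, so it goes in M[J, t] for t ∈ {}; since λ ∈ FIRST, also for every t ∈ FOLLOW(J) = {g}.

J → λ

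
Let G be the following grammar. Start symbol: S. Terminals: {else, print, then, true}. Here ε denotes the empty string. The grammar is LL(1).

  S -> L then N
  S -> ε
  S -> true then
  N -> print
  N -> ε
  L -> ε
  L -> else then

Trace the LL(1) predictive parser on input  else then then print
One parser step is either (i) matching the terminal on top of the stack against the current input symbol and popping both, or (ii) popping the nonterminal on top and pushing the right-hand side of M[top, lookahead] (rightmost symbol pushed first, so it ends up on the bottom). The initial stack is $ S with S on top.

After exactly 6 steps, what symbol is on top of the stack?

print

     Stack               Input                   Action
  1  $ S                 else then then print $  expand S -> L then N
  2  $ N then L          else then then print $  expand L -> else then
  3  $ N then then else  else then then print $  match else
  4  $ N then then       then then print $       match then
  5  $ N then            then print $            match then
  6  $ N                 print $                 expand N -> print
Stack after step 6: $ print (top = print).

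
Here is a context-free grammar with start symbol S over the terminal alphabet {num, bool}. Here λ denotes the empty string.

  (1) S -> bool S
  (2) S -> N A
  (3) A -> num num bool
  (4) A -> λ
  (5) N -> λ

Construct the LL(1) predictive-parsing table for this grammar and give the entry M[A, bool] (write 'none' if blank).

FIRST(A): from A->num num bool we get {num}; from A->λ we get {λ}. So FIRST(A) = {λ, num}.
FIRST(N): from N->λ we get {λ}. So FIRST(N) = {λ}.
FIRST(S): from S->bool S we get {bool}; from S->N A we get {λ, num}. So FIRST(S) = {λ, bool, num}.
FOLLOW(S) includes $ since S is the start symbol.
FOLLOW(S): in S->bool S, the suffix after S is empty (adds nothing new). Thus FOLLOW(S) = {$}.
FOLLOW(A): in S->N A, the suffix after A is empty, so FOLLOW(A) ⊇ FOLLOW(S) = {$}. Thus FOLLOW(A) = {$}.
For A -> num num bool: FIRST(num num bool) = {num}, so it goes in M[A, t] for t ∈ {num}.
For A -> λ: FIRST(λ) = {λ}, so it goes in M[A, t] for t ∈ {}; since λ ∈ FIRST, also for every t ∈ FOLLOW(A) = {$}.
None of these place a production in M[A, bool].

none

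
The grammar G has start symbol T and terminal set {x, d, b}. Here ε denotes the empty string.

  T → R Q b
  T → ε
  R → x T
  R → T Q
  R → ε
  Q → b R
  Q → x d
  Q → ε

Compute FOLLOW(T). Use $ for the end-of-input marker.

FIRST(Q) = {ε, b, x}
FIRST(T) = {ε, b, x}  (via R Q b)
FIRST(R) = {ε, b, x}  (via T Q)
FOLLOW(T) includes $ since T is the start symbol.
FOLLOW(T): in R→x T, the suffix after T is empty, so FOLLOW(T) ⊇ FOLLOW(R) = {b, x}; in R→T Q, T is followed by Q with FIRST {ε, b, x}; in R→T Q, the suffix after T is nullable, so FOLLOW(T) ⊇ FOLLOW(R) = {b, x}. Thus FOLLOW(T) = {$, b, x}.
FOLLOW(R): in T→R Q b, R is followed by Q b with FIRST {b, x}; in Q→b R, the suffix after R is empty, so FOLLOW(R) ⊇ FOLLOW(Q) = {b, x}. Thus FOLLOW(R) = {b, x}.
FOLLOW(Q): in T→R Q b, Q is followed by b with FIRST {b}; in R→T Q, the suffix after Q is empty, so FOLLOW(Q) ⊇ FOLLOW(R) = {b, x}. Thus FOLLOW(Q) = {b, x}.

{$, b, x}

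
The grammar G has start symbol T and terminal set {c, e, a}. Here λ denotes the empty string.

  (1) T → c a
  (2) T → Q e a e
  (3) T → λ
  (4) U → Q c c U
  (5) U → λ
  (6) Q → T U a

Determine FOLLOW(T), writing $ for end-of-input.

{$, a, c}

FIRST(T): from T→c a we get {c}; from T→Q e a e we get {a, c}; from T→λ we get {λ}. So FIRST(T) = {λ, a, c}.
FIRST(U): from U→Q c c U we get {a, c}; from U→λ we get {λ}. So FIRST(U) = {λ, a, c}.
FIRST(Q): from Q→T U a we get {a, c}. So FIRST(Q) = {a, c}.
FOLLOW(T) includes $ since T is the start symbol.
FOLLOW(T): in Q→T U a, T is followed by U a with FIRST {a, c}. Thus FOLLOW(T) = {$, a, c}.
FOLLOW(U): in U→Q c c U, the suffix after U is empty (adds nothing new); in Q→T U a, U is followed by a with FIRST {a}. Thus FOLLOW(U) = {a}.
FOLLOW(Q): in T→Q e a e, Q is followed by e a e with FIRST {e}; in U→Q c c U, Q is followed by c c U with FIRST {c}. Thus FOLLOW(Q) = {c, e}.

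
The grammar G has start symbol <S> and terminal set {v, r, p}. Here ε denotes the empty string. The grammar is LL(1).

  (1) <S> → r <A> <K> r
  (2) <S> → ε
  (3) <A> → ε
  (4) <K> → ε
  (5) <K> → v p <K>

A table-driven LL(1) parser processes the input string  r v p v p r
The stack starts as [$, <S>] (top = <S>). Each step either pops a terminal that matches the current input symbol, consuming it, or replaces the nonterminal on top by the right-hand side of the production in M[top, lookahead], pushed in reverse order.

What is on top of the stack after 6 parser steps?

     Stack          Input          Action
  1  $ <S>          r v p v p r $  expand <S> → r <A> <K> r
  2  $ r <K> <A> r  r v p v p r $  match r
  3  $ r <K> <A>    v p v p r $    expand <A> → ε
  4  $ r <K>        v p v p r $    expand <K> → v p <K>
  5  $ r <K> p v    v p v p r $    match v
  6  $ r <K> p      p v p r $      match p
Stack after step 6: $ r <K> (top = <K>).

<K>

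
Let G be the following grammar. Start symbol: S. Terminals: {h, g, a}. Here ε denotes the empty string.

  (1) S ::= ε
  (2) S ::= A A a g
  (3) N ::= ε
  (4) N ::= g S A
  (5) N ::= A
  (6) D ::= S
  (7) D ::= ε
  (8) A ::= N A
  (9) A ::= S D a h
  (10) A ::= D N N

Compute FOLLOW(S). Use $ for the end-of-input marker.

{$, a, g}

FIRST(S) = {ε, a, g}  (via A A a g)
FIRST(D) = {ε, a, g}  (via S)
FIRST(N) = {ε, a, g}  (via A)
FIRST(A) = {ε, a, g}  (via N A, S D a h, D N N)
FOLLOW(S) includes $ since S is the start symbol.
FOLLOW(S): in N::=g S A, S is followed by A with FIRST {ε, a, g}; in N::=g S A, the suffix after S is nullable, so FOLLOW(S) ⊇ FOLLOW(N) = {a, g}; in D::=S, the suffix after S is empty, so FOLLOW(S) ⊇ FOLLOW(D) = {a, g}; in A::=S D a h, S is followed by D a h with FIRST {a, g}. Thus FOLLOW(S) = {$, a, g}.
FOLLOW(N): in A::=N A, N is followed by A with FIRST {ε, a, g}; in A::=N A, the suffix after N is nullable, so FOLLOW(N) ⊇ FOLLOW(A) = {a, g}; in A::=D N N (occurrence 1), N is followed by N with FIRST {ε, a, g}; in A::=D N N (occurrence 1), the suffix after N is nullable, so FOLLOW(N) ⊇ FOLLOW(A) = {a, g}; in A::=D N N (occurrence 2), the suffix after N is empty, so FOLLOW(N) ⊇ FOLLOW(A) = {a, g}. Thus FOLLOW(N) = {a, g}.
FOLLOW(A): in S::=A A a g (occurrence 1), A is followed by A a g with FIRST {a, g}; in S::=A A a g (occurrence 2), A is followed by a g with FIRST {a}; in N::=g S A, the suffix after A is empty, so FOLLOW(A) ⊇ FOLLOW(N) = {a, g}; in N::=A, the suffix after A is empty, so FOLLOW(A) ⊇ FOLLOW(N) = {a, g}; in A::=N A, the suffix after A is empty (adds nothing new). Thus FOLLOW(A) = {a, g}.
FOLLOW(D): in A::=S D a h, D is followed by a h with FIRST {a}; in A::=D N N, D is followed by N N with FIRST {ε, a, g}; in A::=D N N, the suffix after D is nullable, so FOLLOW(D) ⊇ FOLLOW(A) = {a, g}. Thus FOLLOW(D) = {a, g}.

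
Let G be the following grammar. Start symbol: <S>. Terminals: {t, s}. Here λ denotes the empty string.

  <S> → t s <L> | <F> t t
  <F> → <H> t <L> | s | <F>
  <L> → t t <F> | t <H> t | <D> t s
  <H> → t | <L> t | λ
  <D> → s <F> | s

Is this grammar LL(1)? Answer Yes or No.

FIRST(<S>) = {s, t}
FIRST(<F>) = {s, t}
FIRST(<L>) = {s, t}
FIRST(<H>) = {λ, s, t}
FIRST(<D>) = {s}
FOLLOW(<S>) = {$}
FOLLOW(<F>) = {$, t}
FOLLOW(<L>) = {$, t}
FOLLOW(<H>) = {t}
FOLLOW(<D>) = {t}
Cell M[<D>, s] receives both <D> → s <F> and <D> → s — the grammar is not LL(1).

No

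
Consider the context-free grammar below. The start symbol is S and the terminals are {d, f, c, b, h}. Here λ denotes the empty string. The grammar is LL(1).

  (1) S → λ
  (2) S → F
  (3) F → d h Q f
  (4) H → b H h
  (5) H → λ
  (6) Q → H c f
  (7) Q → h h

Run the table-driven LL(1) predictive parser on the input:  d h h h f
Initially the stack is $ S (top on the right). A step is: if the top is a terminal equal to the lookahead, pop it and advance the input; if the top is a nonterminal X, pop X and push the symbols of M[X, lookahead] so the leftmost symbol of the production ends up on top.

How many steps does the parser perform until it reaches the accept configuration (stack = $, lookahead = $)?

8

     Stack      Input        Action
  1  $ S        d h h h f $  expand S → F
  2  $ F        d h h h f $  expand F → d h Q f
  3  $ f Q h d  d h h h f $  match d
  4  $ f Q h    h h h f $    match h
  5  $ f Q      h h f $      expand Q → h h
  6  $ f h h    h h f $      match h
  7  $ f h      h f $        match h
  8  $ f        f $          match f
Accept reached after 8 steps.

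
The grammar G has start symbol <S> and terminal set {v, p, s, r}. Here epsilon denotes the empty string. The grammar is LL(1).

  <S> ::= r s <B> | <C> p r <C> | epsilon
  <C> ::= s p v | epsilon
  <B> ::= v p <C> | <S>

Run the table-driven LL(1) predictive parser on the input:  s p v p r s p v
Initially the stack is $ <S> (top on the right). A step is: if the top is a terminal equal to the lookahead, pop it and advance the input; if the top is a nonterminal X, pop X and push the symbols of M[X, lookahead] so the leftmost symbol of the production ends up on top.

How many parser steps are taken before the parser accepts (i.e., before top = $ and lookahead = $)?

      Stack            Input              Action
   1  $ <S>            s p v p r s p v $  expand <S> ::= <C> p r <C>
   2  $ <C> r p <C>    s p v p r s p v $  expand <C> ::= s p v
   3  $ <C> r p v p s  s p v p r s p v $  match s
   4  $ <C> r p v p    p v p r s p v $    match p
   5  $ <C> r p v      v p r s p v $      match v
   6  $ <C> r p        p r s p v $        match p
   7  $ <C> r          r s p v $          match r
   8  $ <C>            s p v $            expand <C> ::= s p v
   9  $ v p s          s p v $            match s
  10  $ v p            p v $              match p
  11  $ v              v $                match v
Accept reached after 11 steps.

11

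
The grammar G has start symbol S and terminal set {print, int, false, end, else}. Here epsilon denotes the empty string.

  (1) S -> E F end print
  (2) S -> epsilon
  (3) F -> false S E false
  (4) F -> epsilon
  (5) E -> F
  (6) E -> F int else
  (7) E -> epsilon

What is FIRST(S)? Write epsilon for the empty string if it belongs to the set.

{epsilon, end, false, int}

FIRST(F) = {epsilon, false}
FIRST(E) = {epsilon, false, int}  (via F, F int else)
FIRST(S) = {epsilon, end, false, int}  (via E F end print)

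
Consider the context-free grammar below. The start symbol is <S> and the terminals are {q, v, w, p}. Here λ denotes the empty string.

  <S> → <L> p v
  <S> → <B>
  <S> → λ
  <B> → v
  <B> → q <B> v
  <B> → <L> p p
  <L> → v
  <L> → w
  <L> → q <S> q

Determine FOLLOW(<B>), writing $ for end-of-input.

{$, q, v}

FIRST(<L>) = {q, v, w}
FIRST(<B>) = {q, v, w}  (via <L> p p)
FIRST(<S>) = {λ, q, v, w}  (via <L> p v, <B>)
FOLLOW(<S>) includes $ since <S> is the start symbol.
FOLLOW(<S>): in <L>→q <S> q, <S> is followed by q with FIRST {q}. Thus FOLLOW(<S>) = {$, q}.
FOLLOW(<B>): in <S>→<B>, the suffix after <B> is empty, so FOLLOW(<B>) ⊇ FOLLOW(<S>) = {$, q}; in <B>→q <B> v, <B> is followed by v with FIRST {v}. Thus FOLLOW(<B>) = {$, q, v}.
FOLLOW(<L>): in <S>→<L> p v, <L> is followed by p v with FIRST {p}; in <B>→<L> p p, <L> is followed by p p with FIRST {p}. Thus FOLLOW(<L>) = {p}.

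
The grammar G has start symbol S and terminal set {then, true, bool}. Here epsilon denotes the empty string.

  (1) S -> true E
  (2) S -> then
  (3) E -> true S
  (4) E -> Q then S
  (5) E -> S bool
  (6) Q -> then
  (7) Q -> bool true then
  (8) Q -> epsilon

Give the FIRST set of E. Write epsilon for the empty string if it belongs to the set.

FIRST(S): from S->true E we get {true}; from S->then we get {then}. So FIRST(S) = {then, true}.
FIRST(Q): from Q->then we get {then}; from Q->bool true then we get {bool}; from Q->epsilon we get {epsilon}. So FIRST(Q) = {epsilon, bool, then}.
FIRST(E): from E->true S we get {true}; from E->Q then S we get {bool, then}; from E->S bool we get {then, true}. So FIRST(E) = {bool, then, true}.

{bool, then, true}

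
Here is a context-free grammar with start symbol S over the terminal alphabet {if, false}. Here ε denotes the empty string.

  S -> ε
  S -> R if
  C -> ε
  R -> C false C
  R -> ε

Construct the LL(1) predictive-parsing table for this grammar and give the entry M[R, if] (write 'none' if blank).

FIRST(C): from C->ε we get {ε}. So FIRST(C) = {ε}.
FIRST(R): from R->C false C we get {false}; from R->ε we get {ε}. So FIRST(R) = {ε, false}.
FIRST(S): from S->ε we get {ε}; from S->R if we get {false, if}. So FIRST(S) = {ε, false, if}.
FOLLOW(S) includes $ since S is the start symbol.
FOLLOW(R): in S->R if, R is followed by if with FIRST {if}. Thus FOLLOW(R) = {if}.
For R -> C false C: FIRST(C false C) = {false}, so it goes in M[R, t] for t ∈ {false}.
For R -> ε: FIRST(ε) = {ε}, so it goes in M[R, t] for t ∈ {}; since ε ∈ FIRST, also for every t ∈ FOLLOW(R) = {if}.

R -> ε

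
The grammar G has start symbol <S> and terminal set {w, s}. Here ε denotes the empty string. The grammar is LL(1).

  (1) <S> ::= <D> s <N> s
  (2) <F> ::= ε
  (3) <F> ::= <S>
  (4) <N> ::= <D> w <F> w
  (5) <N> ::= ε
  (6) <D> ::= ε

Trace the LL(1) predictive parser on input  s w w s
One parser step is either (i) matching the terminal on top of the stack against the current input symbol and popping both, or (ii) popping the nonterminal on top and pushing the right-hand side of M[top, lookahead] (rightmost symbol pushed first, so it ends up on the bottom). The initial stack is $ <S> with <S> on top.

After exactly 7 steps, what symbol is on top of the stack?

step 1: stack=$ <S>  input=s w w s $  — expand <S> ::= <D> s <N> s
step 2: stack=$ s <N> s <D>  input=s w w s $  — expand <D> ::= ε
step 3: stack=$ s <N> s  input=s w w s $  — match s
step 4: stack=$ s <N>  input=w w s $  — expand <N> ::= <D> w <F> w
step 5: stack=$ s w <F> w <D>  input=w w s $  — expand <D> ::= ε
step 6: stack=$ s w <F> w  input=w w s $  — match w
step 7: stack=$ s w <F>  input=w s $  — expand <F> ::= ε
Stack after step 7: $ s w (top = w).

w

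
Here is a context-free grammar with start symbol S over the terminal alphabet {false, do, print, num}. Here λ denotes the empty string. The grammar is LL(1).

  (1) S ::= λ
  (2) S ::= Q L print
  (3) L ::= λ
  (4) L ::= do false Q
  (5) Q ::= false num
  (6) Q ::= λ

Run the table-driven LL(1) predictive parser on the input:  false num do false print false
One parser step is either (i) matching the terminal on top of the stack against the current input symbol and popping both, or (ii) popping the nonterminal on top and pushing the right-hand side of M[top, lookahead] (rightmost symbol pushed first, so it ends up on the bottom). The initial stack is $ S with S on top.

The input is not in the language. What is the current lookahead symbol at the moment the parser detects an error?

step 1: stack=$ S  input=false num do false print false $  — expand S ::= Q L print
step 2: stack=$ print L Q  input=false num do false print false $  — expand Q ::= false num
step 3: stack=$ print L num false  input=false num do false print false $  — match false
step 4: stack=$ print L num  input=num do false print false $  — match num
step 5: stack=$ print L  input=do false print false $  — expand L ::= do false Q
step 6: stack=$ print Q false do  input=do false print false $  — match do
step 7: stack=$ print Q false  input=false print false $  — match false
step 8: stack=$ print Q  input=print false $  — expand Q ::= λ
step 9: stack=$ print  input=print false $  — match print
step 10: stack=$  input=false $  — error: stack empty but input remains

false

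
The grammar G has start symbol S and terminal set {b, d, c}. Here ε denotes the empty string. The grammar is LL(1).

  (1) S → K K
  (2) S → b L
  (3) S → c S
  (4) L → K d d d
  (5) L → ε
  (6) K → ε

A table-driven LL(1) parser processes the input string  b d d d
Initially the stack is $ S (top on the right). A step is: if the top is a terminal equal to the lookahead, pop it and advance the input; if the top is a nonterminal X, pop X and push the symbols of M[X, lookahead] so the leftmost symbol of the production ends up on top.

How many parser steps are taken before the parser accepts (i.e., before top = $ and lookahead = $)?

7

     Stack      Input      Action
  1  $ S        b d d d $  expand S → b L
  2  $ L b      b d d d $  match b
  3  $ L        d d d $    expand L → K d d d
  4  $ d d d K  d d d $    expand K → ε
  5  $ d d d    d d d $    match d
  6  $ d d      d d $      match d
  7  $ d        d $        match d
Accept reached after 7 steps.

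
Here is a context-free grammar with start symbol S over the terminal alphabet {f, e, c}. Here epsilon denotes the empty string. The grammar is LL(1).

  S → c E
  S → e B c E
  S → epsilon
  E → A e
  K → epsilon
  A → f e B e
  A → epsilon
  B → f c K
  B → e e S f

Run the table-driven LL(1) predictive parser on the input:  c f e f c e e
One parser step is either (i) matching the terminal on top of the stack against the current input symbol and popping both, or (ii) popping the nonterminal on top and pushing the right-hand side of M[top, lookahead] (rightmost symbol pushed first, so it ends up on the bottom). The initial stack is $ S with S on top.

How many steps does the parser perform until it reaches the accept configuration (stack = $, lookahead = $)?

      Stack        Input            Action
   1  $ S          c f e f c e e $  expand S → c E
   2  $ E c        c f e f c e e $  match c
   3  $ E          f e f c e e $    expand E → A e
   4  $ e A        f e f c e e $    expand A → f e B e
   5  $ e e B e f  f e f c e e $    match f
   6  $ e e B e    e f c e e $      match e
   7  $ e e B      f c e e $        expand B → f c K
   8  $ e e K c f  f c e e $        match f
   9  $ e e K c    c e e $          match c
  10  $ e e K      e e $            expand K → epsilon
  11  $ e e        e e $            match e
  12  $ e          e $              match e
Accept reached after 12 steps.

12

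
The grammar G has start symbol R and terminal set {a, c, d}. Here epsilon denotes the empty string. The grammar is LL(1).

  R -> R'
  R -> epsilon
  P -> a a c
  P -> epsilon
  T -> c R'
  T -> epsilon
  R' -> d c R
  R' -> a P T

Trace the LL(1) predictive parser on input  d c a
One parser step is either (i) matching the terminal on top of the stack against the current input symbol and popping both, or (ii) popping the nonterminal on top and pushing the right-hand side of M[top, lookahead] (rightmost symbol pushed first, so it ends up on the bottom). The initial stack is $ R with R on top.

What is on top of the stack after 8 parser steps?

T

step 1: stack=$ R  input=d c a $  — expand R -> R'
step 2: stack=$ R'  input=d c a $  — expand R' -> d c R
step 3: stack=$ R c d  input=d c a $  — match d
step 4: stack=$ R c  input=c a $  — match c
step 5: stack=$ R  input=a $  — expand R -> R'
step 6: stack=$ R'  input=a $  — expand R' -> a P T
step 7: stack=$ T P a  input=a $  — match a
step 8: stack=$ T P  input=$  — expand P -> epsilon
Stack after step 8: $ T (top = T).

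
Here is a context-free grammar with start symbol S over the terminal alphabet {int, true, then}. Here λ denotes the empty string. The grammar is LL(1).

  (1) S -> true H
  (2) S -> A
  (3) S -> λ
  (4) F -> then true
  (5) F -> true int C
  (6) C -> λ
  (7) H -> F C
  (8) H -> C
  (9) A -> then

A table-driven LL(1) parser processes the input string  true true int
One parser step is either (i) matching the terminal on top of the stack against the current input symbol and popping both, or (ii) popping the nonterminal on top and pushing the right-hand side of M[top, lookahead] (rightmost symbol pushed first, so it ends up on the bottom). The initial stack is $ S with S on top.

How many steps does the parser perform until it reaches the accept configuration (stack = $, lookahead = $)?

8

     Stack           Input            Action
  1  $ S             true true int $  expand S -> true H
  2  $ H true        true true int $  match true
  3  $ H             true int $       expand H -> F C
  4  $ C F           true int $       expand F -> true int C
  5  $ C C int true  true int $       match true
  6  $ C C int       int $            match int
  7  $ C C           $                expand C -> λ
  8  $ C             $                expand C -> λ
Accept reached after 8 steps.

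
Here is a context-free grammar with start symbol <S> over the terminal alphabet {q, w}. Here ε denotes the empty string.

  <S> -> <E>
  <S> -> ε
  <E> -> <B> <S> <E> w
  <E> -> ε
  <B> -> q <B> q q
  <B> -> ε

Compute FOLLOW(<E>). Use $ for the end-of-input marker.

FIRST(<B>): from <B>->q <B> q q we get {q}; from <B>->ε we get {ε}. So FIRST(<B>) = {ε, q}.
FIRST(<S>): from <S>-><E> we get {ε, q, w}; from <S>->ε we get {ε}. So FIRST(<S>) = {ε, q, w}.
FIRST(<E>): from <E>-><B> <S> <E> w we get {q, w}; from <E>->ε we get {ε}. So FIRST(<E>) = {ε, q, w}.
FOLLOW(<S>) includes $ since <S> is the start symbol.
FOLLOW(<S>): in <E>-><B> <S> <E> w, <S> is followed by <E> w with FIRST {q, w}. Thus FOLLOW(<S>) = {$, q, w}.
FOLLOW(<E>): in <S>-><E>, the suffix after <E> is empty, so FOLLOW(<E>) ⊇ FOLLOW(<S>) = {$, q, w}; in <E>-><B> <S> <E> w, <E> is followed by w with FIRST {w}. Thus FOLLOW(<E>) = {$, q, w}.
FOLLOW(<B>): in <E>-><B> <S> <E> w, <B> is followed by <S> <E> w with FIRST {q, w}; in <B>->q <B> q q, <B> is followed by q q with FIRST {q}. Thus FOLLOW(<B>) = {q, w}.

{$, q, w}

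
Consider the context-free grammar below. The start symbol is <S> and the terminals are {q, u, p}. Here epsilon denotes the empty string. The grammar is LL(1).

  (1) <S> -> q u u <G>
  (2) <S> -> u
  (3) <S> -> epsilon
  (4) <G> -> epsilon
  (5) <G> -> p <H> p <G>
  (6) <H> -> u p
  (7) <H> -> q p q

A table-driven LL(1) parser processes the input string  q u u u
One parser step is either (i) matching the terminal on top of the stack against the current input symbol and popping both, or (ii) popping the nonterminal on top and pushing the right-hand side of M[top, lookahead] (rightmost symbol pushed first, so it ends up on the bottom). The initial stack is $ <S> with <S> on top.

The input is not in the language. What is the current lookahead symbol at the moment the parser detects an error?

u

     Stack        Input      Action
  1  $ <S>        q u u u $  expand <S> -> q u u <G>
  2  $ <G> u u q  q u u u $  match q
  3  $ <G> u u    u u u $    match u
  4  $ <G> u      u u $      match u
  5  $ <G>        u $        error: M[<G>, u] is empty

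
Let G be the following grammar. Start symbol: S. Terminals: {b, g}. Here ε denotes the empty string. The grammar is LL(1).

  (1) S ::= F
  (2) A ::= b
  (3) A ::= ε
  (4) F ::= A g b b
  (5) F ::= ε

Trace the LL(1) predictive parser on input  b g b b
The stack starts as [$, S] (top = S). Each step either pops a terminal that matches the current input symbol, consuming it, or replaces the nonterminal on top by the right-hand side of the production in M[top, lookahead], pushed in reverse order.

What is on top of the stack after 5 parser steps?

step 1: stack=$ S  input=b g b b $  — expand S ::= F
step 2: stack=$ F  input=b g b b $  — expand F ::= A g b b
step 3: stack=$ b b g A  input=b g b b $  — expand A ::= b
step 4: stack=$ b b g b  input=b g b b $  — match b
step 5: stack=$ b b g  input=g b b $  — match g
Stack after step 5: $ b b (top = b).

b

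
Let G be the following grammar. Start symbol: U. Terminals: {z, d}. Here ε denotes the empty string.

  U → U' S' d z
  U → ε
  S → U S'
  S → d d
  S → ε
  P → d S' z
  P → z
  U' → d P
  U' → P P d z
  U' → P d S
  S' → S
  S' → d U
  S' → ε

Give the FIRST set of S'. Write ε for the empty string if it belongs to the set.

FIRST(P): from P→d S' z we get {d}; from P→z we get {z}. So FIRST(P) = {d, z}.
FIRST(U'): from U'→d P we get {d}; from U'→P P d z we get {d, z}; from U'→P d S we get {d, z}. So FIRST(U') = {d, z}.
FIRST(U): from U→U' S' d z we get {d, z}; from U→ε we get {ε}. So FIRST(U) = {ε, d, z}.
FIRST(S): from S→U S' we get {ε, d, z}; from S→d d we get {d}; from S→ε we get {ε}. So FIRST(S) = {ε, d, z}.
FIRST(S'): from S'→S we get {ε, d, z}; from S'→d U we get {d}; from S'→ε we get {ε}. So FIRST(S') = {ε, d, z}.

{ε, d, z}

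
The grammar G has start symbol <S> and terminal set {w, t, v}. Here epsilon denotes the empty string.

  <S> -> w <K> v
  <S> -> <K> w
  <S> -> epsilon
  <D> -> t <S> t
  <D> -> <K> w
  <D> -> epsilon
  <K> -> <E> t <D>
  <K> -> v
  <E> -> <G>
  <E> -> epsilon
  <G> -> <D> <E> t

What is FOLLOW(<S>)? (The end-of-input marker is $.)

{$, t}

FIRST(<S>) = {epsilon, t, v, w}  (via <K> w)
FIRST(<D>) = {epsilon, t, v}  (via <K> w)
FIRST(<K>) = {t, v}  (via <E> t <D>)
FIRST(<E>) = {epsilon, t, v}  (via <G>)
FIRST(<G>) = {t, v}  (via <D> <E> t)
FOLLOW(<S>) includes $ since <S> is the start symbol.
FOLLOW(<S>): in <D>->t <S> t, <S> is followed by t with FIRST {t}. Thus FOLLOW(<S>) = {$, t}.
FOLLOW(<K>): in <S>->w <K> v, <K> is followed by v with FIRST {v}; in <S>-><K> w, <K> is followed by w with FIRST {w}; in <D>-><K> w, <K> is followed by w with FIRST {w}. Thus FOLLOW(<K>) = {v, w}.
FOLLOW(<D>): in <K>-><E> t <D>, the suffix after <D> is empty, so FOLLOW(<D>) ⊇ FOLLOW(<K>) = {v, w}; in <G>-><D> <E> t, <D> is followed by <E> t with FIRST {t, v}. Thus FOLLOW(<D>) = {t, v, w}.
FOLLOW(<E>): in <K>-><E> t <D>, <E> is followed by t <D> with FIRST {t}; in <G>-><D> <E> t, <E> is followed by t with FIRST {t}. Thus FOLLOW(<E>) = {t}.
FOLLOW(<G>): in <E>-><G>, the suffix after <G> is empty, so FOLLOW(<G>) ⊇ FOLLOW(<E>) = {t}. Thus FOLLOW(<G>) = {t}.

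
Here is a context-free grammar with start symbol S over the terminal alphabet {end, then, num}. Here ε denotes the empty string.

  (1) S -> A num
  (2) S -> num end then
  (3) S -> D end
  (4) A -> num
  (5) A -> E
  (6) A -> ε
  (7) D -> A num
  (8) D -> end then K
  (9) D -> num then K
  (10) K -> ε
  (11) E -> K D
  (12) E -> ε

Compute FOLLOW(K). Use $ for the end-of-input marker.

{end, num}

FIRST(K): from K->ε we get {ε}. So FIRST(K) = {ε}.
FIRST(S): from S->A num we get {end, num}; from S->num end then we get {num}; from S->D end we get {end, num}. So FIRST(S) = {end, num}.
FIRST(A): from A->num we get {num}; from A->E we get {ε, end, num}; from A->ε we get {ε}. So FIRST(A) = {ε, end, num}.
FIRST(D): from D->A num we get {end, num}; from D->end then K we get {end}; from D->num then K we get {num}. So FIRST(D) = {end, num}.
FIRST(E): from E->K D we get {end, num}; from E->ε we get {ε}. So FIRST(E) = {ε, end, num}.
FOLLOW(S) includes $ since S is the start symbol.
FOLLOW(S): S appears on no right-hand side. Thus FOLLOW(S) = {$}.
FOLLOW(A): in S->A num, A is followed by num with FIRST {num}; in D->A num, A is followed by num with FIRST {num}. Thus FOLLOW(A) = {num}.
FOLLOW(E): in A->E, the suffix after E is empty, so FOLLOW(E) ⊇ FOLLOW(A) = {num}. Thus FOLLOW(E) = {num}.
FOLLOW(D): in S->D end, D is followed by end with FIRST {end}; in E->K D, the suffix after D is empty, so FOLLOW(D) ⊇ FOLLOW(E) = {num}. Thus FOLLOW(D) = {end, num}.
FOLLOW(K): in D->end then K, the suffix after K is empty, so FOLLOW(K) ⊇ FOLLOW(D) = {end, num}; in D->num then K, the suffix after K is empty, so FOLLOW(K) ⊇ FOLLOW(D) = {end, num}; in E->K D, K is followed by D with FIRST {end, num}. Thus FOLLOW(K) = {end, num}.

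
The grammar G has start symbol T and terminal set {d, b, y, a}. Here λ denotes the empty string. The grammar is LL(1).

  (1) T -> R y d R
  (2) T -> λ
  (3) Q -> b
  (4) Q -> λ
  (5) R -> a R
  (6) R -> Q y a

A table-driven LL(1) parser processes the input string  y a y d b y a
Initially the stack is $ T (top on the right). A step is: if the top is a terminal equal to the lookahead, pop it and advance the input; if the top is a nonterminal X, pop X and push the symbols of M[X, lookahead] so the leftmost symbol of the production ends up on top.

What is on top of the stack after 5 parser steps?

step 1: stack=$ T  input=y a y d b y a $  — expand T -> R y d R
step 2: stack=$ R d y R  input=y a y d b y a $  — expand R -> Q y a
step 3: stack=$ R d y a y Q  input=y a y d b y a $  — expand Q -> λ
step 4: stack=$ R d y a y  input=y a y d b y a $  — match y
step 5: stack=$ R d y a  input=a y d b y a $  — match a
Stack after step 5: $ R d y (top = y).

y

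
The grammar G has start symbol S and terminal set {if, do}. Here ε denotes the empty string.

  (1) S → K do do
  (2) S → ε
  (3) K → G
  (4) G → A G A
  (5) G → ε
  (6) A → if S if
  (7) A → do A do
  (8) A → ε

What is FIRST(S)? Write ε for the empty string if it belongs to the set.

FIRST(A) = {ε, do, if}
FIRST(G) = {ε, do, if}  (via A G A)
FIRST(K) = {ε, do, if}  (via G)
FIRST(S) = {ε, do, if}  (via K do do)

{ε, do, if}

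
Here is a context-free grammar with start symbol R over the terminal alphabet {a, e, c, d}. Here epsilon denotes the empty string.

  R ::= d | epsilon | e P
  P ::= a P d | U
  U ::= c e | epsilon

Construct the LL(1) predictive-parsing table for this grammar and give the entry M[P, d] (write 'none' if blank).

P ::= U

FIRST(R): from R::=d we get {d}; from R::=epsilon we get {epsilon}; from R::=e P we get {e}. So FIRST(R) = {epsilon, d, e}.
FIRST(U): from U::=c e we get {c}; from U::=epsilon we get {epsilon}. So FIRST(U) = {epsilon, c}.
FIRST(P): from P::=a P d we get {a}; from P::=U we get {epsilon, c}. So FIRST(P) = {epsilon, a, c}.
FOLLOW(R) includes $ since R is the start symbol.
FOLLOW(R): R appears on no right-hand side. Thus FOLLOW(R) = {$}.
FOLLOW(P): in R::=e P, the suffix after P is empty, so FOLLOW(P) ⊇ FOLLOW(R) = {$}; in P::=a P d, P is followed by d with FIRST {d}. Thus FOLLOW(P) = {$, d}.
For P ::= a P d: FIRST(a P d) = {a}, so it goes in M[P, t] for t ∈ {a}.
For P ::= U: FIRST(U) = {epsilon, c}, so it goes in M[P, t] for t ∈ {c}; since epsilon ∈ FIRST, also for every t ∈ FOLLOW(P) = {$, d}.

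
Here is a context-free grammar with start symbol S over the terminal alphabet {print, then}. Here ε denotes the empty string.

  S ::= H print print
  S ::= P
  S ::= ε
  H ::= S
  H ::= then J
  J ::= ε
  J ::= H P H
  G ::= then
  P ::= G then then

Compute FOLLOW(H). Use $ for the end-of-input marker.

FIRST(G): from G::=then we get {then}. So FIRST(G) = {then}.
FIRST(P): from P::=G then then we get {then}. So FIRST(P) = {then}.
FIRST(S): from S::=H print print we get {print, then}; from S::=P we get {then}; from S::=ε we get {ε}. So FIRST(S) = {ε, print, then}.
FIRST(H): from H::=S we get {ε, print, then}; from H::=then J we get {then}. So FIRST(H) = {ε, print, then}.
FIRST(J): from J::=ε we get {ε}; from J::=H P H we get {print, then}. So FIRST(J) = {ε, print, then}.
FOLLOW(S) includes $ since S is the start symbol.
FOLLOW(G): in P::=G then then, G is followed by then then with FIRST {then}. Thus FOLLOW(G) = {then}.
FOLLOW(S): in H::=S, the suffix after S is empty, so FOLLOW(S) ⊇ FOLLOW(H) = {print, then}. Thus FOLLOW(S) = {$, print, then}.
FOLLOW(H): in S::=H print print, H is followed by print print with FIRST {print}; in J::=H P H (occurrence 1), H is followed by P H with FIRST {then}; in J::=H P H (occurrence 2), the suffix after H is empty, so FOLLOW(H) ⊇ FOLLOW(J) = {print, then}. Thus FOLLOW(H) = {print, then}.
FOLLOW(J): in H::=then J, the suffix after J is empty, so FOLLOW(J) ⊇ FOLLOW(H) = {print, then}. Thus FOLLOW(J) = {print, then}.
FOLLOW(P): in S::=P, the suffix after P is empty, so FOLLOW(P) ⊇ FOLLOW(S) = {$, print, then}; in J::=H P H, P is followed by H with FIRST {ε, print, then}; in J::=H P H, the suffix after P is nullable, so FOLLOW(P) ⊇ FOLLOW(J) = {print, then}. Thus FOLLOW(P) = {$, print, then}.

{print, then}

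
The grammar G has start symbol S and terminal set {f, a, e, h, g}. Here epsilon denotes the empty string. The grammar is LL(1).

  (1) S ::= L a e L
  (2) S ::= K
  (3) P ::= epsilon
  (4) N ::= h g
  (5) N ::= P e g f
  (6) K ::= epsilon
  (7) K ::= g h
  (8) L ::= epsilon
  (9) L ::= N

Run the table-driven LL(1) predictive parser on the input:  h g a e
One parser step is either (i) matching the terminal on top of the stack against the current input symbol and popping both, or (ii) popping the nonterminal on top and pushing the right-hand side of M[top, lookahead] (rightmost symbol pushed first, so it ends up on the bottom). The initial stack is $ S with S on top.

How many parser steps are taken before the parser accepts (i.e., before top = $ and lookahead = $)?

8

     Stack        Input      Action
  1  $ S          h g a e $  expand S ::= L a e L
  2  $ L e a L    h g a e $  expand L ::= N
  3  $ L e a N    h g a e $  expand N ::= h g
  4  $ L e a g h  h g a e $  match h
  5  $ L e a g    g a e $    match g
  6  $ L e a      a e $      match a
  7  $ L e        e $        match e
  8  $ L          $          expand L ::= epsilon
Accept reached after 8 steps.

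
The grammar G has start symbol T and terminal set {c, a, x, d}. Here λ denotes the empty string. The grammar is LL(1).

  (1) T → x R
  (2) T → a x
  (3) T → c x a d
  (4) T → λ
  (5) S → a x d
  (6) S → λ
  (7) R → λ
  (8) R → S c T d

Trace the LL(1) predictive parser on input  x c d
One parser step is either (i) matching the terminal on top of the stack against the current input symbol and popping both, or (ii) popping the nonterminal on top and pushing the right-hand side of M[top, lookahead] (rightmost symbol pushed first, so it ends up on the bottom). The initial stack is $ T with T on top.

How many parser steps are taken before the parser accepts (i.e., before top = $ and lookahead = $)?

7

step 1: stack=$ T  input=x c d $  — expand T → x R
step 2: stack=$ R x  input=x c d $  — match x
step 3: stack=$ R  input=c d $  — expand R → S c T d
step 4: stack=$ d T c S  input=c d $  — expand S → λ
step 5: stack=$ d T c  input=c d $  — match c
step 6: stack=$ d T  input=d $  — expand T → λ
step 7: stack=$ d  input=d $  — match d
Accept reached after 7 steps.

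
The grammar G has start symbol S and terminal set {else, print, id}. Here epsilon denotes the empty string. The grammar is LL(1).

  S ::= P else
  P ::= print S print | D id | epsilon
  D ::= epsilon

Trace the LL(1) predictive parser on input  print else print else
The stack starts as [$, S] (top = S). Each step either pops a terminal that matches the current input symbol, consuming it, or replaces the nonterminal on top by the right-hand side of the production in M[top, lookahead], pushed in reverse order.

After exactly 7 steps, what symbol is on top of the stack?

else

step 1: stack=$ S  input=print else print else $  — expand S ::= P else
step 2: stack=$ else P  input=print else print else $  — expand P ::= print S print
step 3: stack=$ else print S print  input=print else print else $  — match print
step 4: stack=$ else print S  input=else print else $  — expand S ::= P else
step 5: stack=$ else print else P  input=else print else $  — expand P ::= epsilon
step 6: stack=$ else print else  input=else print else $  — match else
step 7: stack=$ else print  input=print else $  — match print
Stack after step 7: $ else (top = else).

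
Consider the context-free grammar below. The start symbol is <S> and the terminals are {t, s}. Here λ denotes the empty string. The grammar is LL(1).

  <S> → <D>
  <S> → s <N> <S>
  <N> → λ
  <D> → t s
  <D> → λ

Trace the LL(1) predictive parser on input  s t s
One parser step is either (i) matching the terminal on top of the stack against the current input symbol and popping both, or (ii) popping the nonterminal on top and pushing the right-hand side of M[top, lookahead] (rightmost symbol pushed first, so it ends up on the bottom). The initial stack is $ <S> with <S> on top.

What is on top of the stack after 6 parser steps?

step 1: stack=$ <S>  input=s t s $  — expand <S> → s <N> <S>
step 2: stack=$ <S> <N> s  input=s t s $  — match s
step 3: stack=$ <S> <N>  input=t s $  — expand <N> → λ
step 4: stack=$ <S>  input=t s $  — expand <S> → <D>
step 5: stack=$ <D>  input=t s $  — expand <D> → t s
step 6: stack=$ s t  input=t s $  — match t
Stack after step 6: $ s (top = s).

s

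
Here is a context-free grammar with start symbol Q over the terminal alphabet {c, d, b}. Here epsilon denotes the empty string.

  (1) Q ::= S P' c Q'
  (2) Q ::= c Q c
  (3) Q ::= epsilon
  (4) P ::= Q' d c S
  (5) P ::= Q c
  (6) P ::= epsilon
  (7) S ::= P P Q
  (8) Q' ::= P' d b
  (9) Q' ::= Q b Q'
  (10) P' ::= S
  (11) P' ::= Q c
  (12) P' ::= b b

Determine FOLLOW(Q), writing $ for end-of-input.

{$, b, c, d}

FIRST(Q): from Q::=S P' c Q' we get {b, c, d}; from Q::=c Q c we get {c}; from Q::=epsilon we get {epsilon}. So FIRST(Q) = {epsilon, b, c, d}.
FIRST(P): from P::=Q' d c S we get {b, c, d}; from P::=Q c we get {b, c, d}; from P::=epsilon we get {epsilon}. So FIRST(P) = {epsilon, b, c, d}.
FIRST(S): from S::=P P Q we get {epsilon, b, c, d}. So FIRST(S) = {epsilon, b, c, d}.
FIRST(P'): from P'::=S we get {epsilon, b, c, d}; from P'::=Q c we get {b, c, d}; from P'::=b b we get {b}. So FIRST(P') = {epsilon, b, c, d}.
FIRST(Q'): from Q'::=P' d b we get {b, c, d}; from Q'::=Q b Q' we get {b, c, d}. So FIRST(Q') = {b, c, d}.
FOLLOW(Q) includes $ since Q is the start symbol.
FOLLOW(P'): in Q::=S P' c Q', P' is followed by c Q' with FIRST {c}; in Q'::=P' d b, P' is followed by d b with FIRST {d}. Thus FOLLOW(P') = {c, d}.
FOLLOW(Q): in Q::=c Q c, Q is followed by c with FIRST {c}; in P::=Q c, Q is followed by c with FIRST {c}; in S::=P P Q, the suffix after Q is empty, so FOLLOW(Q) ⊇ FOLLOW(S) = {b, c, d}; in Q'::=Q b Q', Q is followed by b Q' with FIRST {b}; in P'::=Q c, Q is followed by c with FIRST {c}. Thus FOLLOW(Q) = {$, b, c, d}.
FOLLOW(Q'): in Q::=S P' c Q', the suffix after Q' is empty, so FOLLOW(Q') ⊇ FOLLOW(Q) = {$, b, c, d}; in P::=Q' d c S, Q' is followed by d c S with FIRST {d}; in Q'::=Q b Q', the suffix after Q' is empty (adds nothing new). Thus FOLLOW(Q') = {$, b, c, d}.
FOLLOW(P): in S::=P P Q (occurrence 1), P is followed by P Q with FIRST {epsilon, b, c, d}; in S::=P P Q (occurrence 1), the suffix after P is nullable, so FOLLOW(P) ⊇ FOLLOW(S) = {b, c, d}; in S::=P P Q (occurrence 2), P is followed by Q with FIRST {epsilon, b, c, d}; in S::=P P Q (occurrence 2), the suffix after P is nullable, so FOLLOW(P) ⊇ FOLLOW(S) = {b, c, d}. Thus FOLLOW(P) = {b, c, d}.
FOLLOW(S): in Q::=S P' c Q', S is followed by P' c Q' with FIRST {b, c, d}; in P::=Q' d c S, the suffix after S is empty, so FOLLOW(S) ⊇ FOLLOW(P) = {b, c, d}; in P'::=S, the suffix after S is empty, so FOLLOW(S) ⊇ FOLLOW(P') = {c, d}. Thus FOLLOW(S) = {b, c, d}.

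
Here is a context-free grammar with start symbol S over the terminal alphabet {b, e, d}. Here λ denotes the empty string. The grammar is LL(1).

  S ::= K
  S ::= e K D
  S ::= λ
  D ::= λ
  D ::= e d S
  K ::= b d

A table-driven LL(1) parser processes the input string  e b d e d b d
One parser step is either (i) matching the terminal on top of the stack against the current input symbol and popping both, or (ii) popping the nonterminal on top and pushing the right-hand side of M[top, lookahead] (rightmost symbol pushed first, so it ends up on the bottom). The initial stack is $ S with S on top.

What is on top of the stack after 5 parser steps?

D

step 1: stack=$ S  input=e b d e d b d $  — expand S ::= e K D
step 2: stack=$ D K e  input=e b d e d b d $  — match e
step 3: stack=$ D K  input=b d e d b d $  — expand K ::= b d
step 4: stack=$ D d b  input=b d e d b d $  — match b
step 5: stack=$ D d  input=d e d b d $  — match d
Stack after step 5: $ D (top = D).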